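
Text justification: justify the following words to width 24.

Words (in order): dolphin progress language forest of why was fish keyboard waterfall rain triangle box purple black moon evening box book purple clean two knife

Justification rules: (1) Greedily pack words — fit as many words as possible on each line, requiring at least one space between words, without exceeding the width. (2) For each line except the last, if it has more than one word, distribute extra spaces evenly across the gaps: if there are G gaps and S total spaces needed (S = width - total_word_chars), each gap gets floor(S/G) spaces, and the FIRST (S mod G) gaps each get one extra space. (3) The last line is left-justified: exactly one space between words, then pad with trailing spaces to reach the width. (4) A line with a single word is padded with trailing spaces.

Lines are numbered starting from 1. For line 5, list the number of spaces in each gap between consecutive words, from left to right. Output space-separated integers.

Answer: 2 2 2

Derivation:
Line 1: ['dolphin', 'progress'] (min_width=16, slack=8)
Line 2: ['language', 'forest', 'of', 'why'] (min_width=22, slack=2)
Line 3: ['was', 'fish', 'keyboard'] (min_width=17, slack=7)
Line 4: ['waterfall', 'rain', 'triangle'] (min_width=23, slack=1)
Line 5: ['box', 'purple', 'black', 'moon'] (min_width=21, slack=3)
Line 6: ['evening', 'box', 'book', 'purple'] (min_width=23, slack=1)
Line 7: ['clean', 'two', 'knife'] (min_width=15, slack=9)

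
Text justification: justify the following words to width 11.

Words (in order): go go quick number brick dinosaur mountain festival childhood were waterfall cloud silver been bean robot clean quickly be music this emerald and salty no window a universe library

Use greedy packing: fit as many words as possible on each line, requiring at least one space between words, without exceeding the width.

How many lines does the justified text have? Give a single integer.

Answer: 20

Derivation:
Line 1: ['go', 'go', 'quick'] (min_width=11, slack=0)
Line 2: ['number'] (min_width=6, slack=5)
Line 3: ['brick'] (min_width=5, slack=6)
Line 4: ['dinosaur'] (min_width=8, slack=3)
Line 5: ['mountain'] (min_width=8, slack=3)
Line 6: ['festival'] (min_width=8, slack=3)
Line 7: ['childhood'] (min_width=9, slack=2)
Line 8: ['were'] (min_width=4, slack=7)
Line 9: ['waterfall'] (min_width=9, slack=2)
Line 10: ['cloud'] (min_width=5, slack=6)
Line 11: ['silver', 'been'] (min_width=11, slack=0)
Line 12: ['bean', 'robot'] (min_width=10, slack=1)
Line 13: ['clean'] (min_width=5, slack=6)
Line 14: ['quickly', 'be'] (min_width=10, slack=1)
Line 15: ['music', 'this'] (min_width=10, slack=1)
Line 16: ['emerald', 'and'] (min_width=11, slack=0)
Line 17: ['salty', 'no'] (min_width=8, slack=3)
Line 18: ['window', 'a'] (min_width=8, slack=3)
Line 19: ['universe'] (min_width=8, slack=3)
Line 20: ['library'] (min_width=7, slack=4)
Total lines: 20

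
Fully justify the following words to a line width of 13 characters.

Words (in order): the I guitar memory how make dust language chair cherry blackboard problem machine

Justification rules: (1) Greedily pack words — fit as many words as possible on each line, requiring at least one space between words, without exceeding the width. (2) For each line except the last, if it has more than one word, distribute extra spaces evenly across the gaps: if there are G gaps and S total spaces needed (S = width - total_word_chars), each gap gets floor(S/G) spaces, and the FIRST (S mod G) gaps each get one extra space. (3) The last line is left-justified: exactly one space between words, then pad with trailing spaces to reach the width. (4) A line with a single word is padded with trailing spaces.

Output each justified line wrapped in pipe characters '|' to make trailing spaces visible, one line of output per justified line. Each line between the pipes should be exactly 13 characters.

Line 1: ['the', 'I', 'guitar'] (min_width=12, slack=1)
Line 2: ['memory', 'how'] (min_width=10, slack=3)
Line 3: ['make', 'dust'] (min_width=9, slack=4)
Line 4: ['language'] (min_width=8, slack=5)
Line 5: ['chair', 'cherry'] (min_width=12, slack=1)
Line 6: ['blackboard'] (min_width=10, slack=3)
Line 7: ['problem'] (min_width=7, slack=6)
Line 8: ['machine'] (min_width=7, slack=6)

Answer: |the  I guitar|
|memory    how|
|make     dust|
|language     |
|chair  cherry|
|blackboard   |
|problem      |
|machine      |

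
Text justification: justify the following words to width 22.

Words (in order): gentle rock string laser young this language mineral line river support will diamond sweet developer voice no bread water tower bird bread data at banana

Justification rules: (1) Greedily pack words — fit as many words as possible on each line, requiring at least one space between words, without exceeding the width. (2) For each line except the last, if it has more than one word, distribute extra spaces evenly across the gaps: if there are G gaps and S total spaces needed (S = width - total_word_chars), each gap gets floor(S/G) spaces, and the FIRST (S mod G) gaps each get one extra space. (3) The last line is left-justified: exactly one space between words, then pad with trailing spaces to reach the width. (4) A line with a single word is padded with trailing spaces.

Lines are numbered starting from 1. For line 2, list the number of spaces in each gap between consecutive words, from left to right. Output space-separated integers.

Line 1: ['gentle', 'rock', 'string'] (min_width=18, slack=4)
Line 2: ['laser', 'young', 'this'] (min_width=16, slack=6)
Line 3: ['language', 'mineral', 'line'] (min_width=21, slack=1)
Line 4: ['river', 'support', 'will'] (min_width=18, slack=4)
Line 5: ['diamond', 'sweet'] (min_width=13, slack=9)
Line 6: ['developer', 'voice', 'no'] (min_width=18, slack=4)
Line 7: ['bread', 'water', 'tower', 'bird'] (min_width=22, slack=0)
Line 8: ['bread', 'data', 'at', 'banana'] (min_width=20, slack=2)

Answer: 4 4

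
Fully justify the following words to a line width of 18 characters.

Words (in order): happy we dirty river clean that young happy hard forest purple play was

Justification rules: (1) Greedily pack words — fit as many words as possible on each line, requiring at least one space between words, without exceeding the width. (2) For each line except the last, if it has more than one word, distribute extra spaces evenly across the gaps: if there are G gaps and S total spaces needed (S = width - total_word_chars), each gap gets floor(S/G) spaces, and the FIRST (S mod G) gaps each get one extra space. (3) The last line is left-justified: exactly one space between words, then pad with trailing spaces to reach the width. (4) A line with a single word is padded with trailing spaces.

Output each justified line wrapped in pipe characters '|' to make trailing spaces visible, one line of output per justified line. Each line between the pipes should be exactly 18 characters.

Answer: |happy   we   dirty|
|river  clean  that|
|young  happy  hard|
|forest purple play|
|was               |

Derivation:
Line 1: ['happy', 'we', 'dirty'] (min_width=14, slack=4)
Line 2: ['river', 'clean', 'that'] (min_width=16, slack=2)
Line 3: ['young', 'happy', 'hard'] (min_width=16, slack=2)
Line 4: ['forest', 'purple', 'play'] (min_width=18, slack=0)
Line 5: ['was'] (min_width=3, slack=15)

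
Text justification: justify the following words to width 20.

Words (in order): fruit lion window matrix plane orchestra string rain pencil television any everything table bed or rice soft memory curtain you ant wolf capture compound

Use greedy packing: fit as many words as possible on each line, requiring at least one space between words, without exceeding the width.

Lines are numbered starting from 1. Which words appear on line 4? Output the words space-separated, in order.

Answer: rain pencil

Derivation:
Line 1: ['fruit', 'lion', 'window'] (min_width=17, slack=3)
Line 2: ['matrix', 'plane'] (min_width=12, slack=8)
Line 3: ['orchestra', 'string'] (min_width=16, slack=4)
Line 4: ['rain', 'pencil'] (min_width=11, slack=9)
Line 5: ['television', 'any'] (min_width=14, slack=6)
Line 6: ['everything', 'table', 'bed'] (min_width=20, slack=0)
Line 7: ['or', 'rice', 'soft', 'memory'] (min_width=19, slack=1)
Line 8: ['curtain', 'you', 'ant', 'wolf'] (min_width=20, slack=0)
Line 9: ['capture', 'compound'] (min_width=16, slack=4)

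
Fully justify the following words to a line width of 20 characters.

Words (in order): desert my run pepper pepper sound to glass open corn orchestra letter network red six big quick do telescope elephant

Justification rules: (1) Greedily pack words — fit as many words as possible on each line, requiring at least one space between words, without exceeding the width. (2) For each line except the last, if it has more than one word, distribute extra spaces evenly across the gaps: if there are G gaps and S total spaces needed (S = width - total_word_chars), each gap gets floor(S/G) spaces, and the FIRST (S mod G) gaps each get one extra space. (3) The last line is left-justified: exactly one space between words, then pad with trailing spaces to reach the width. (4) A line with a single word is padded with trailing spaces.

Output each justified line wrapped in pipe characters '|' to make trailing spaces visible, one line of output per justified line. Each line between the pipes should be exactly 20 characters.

Line 1: ['desert', 'my', 'run', 'pepper'] (min_width=20, slack=0)
Line 2: ['pepper', 'sound', 'to'] (min_width=15, slack=5)
Line 3: ['glass', 'open', 'corn'] (min_width=15, slack=5)
Line 4: ['orchestra', 'letter'] (min_width=16, slack=4)
Line 5: ['network', 'red', 'six', 'big'] (min_width=19, slack=1)
Line 6: ['quick', 'do', 'telescope'] (min_width=18, slack=2)
Line 7: ['elephant'] (min_width=8, slack=12)

Answer: |desert my run pepper|
|pepper    sound   to|
|glass    open   corn|
|orchestra     letter|
|network  red six big|
|quick  do  telescope|
|elephant            |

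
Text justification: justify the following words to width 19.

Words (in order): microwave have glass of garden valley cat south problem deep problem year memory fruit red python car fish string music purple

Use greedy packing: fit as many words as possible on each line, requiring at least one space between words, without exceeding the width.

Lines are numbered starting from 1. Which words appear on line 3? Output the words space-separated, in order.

Line 1: ['microwave', 'have'] (min_width=14, slack=5)
Line 2: ['glass', 'of', 'garden'] (min_width=15, slack=4)
Line 3: ['valley', 'cat', 'south'] (min_width=16, slack=3)
Line 4: ['problem', 'deep'] (min_width=12, slack=7)
Line 5: ['problem', 'year', 'memory'] (min_width=19, slack=0)
Line 6: ['fruit', 'red', 'python'] (min_width=16, slack=3)
Line 7: ['car', 'fish', 'string'] (min_width=15, slack=4)
Line 8: ['music', 'purple'] (min_width=12, slack=7)

Answer: valley cat south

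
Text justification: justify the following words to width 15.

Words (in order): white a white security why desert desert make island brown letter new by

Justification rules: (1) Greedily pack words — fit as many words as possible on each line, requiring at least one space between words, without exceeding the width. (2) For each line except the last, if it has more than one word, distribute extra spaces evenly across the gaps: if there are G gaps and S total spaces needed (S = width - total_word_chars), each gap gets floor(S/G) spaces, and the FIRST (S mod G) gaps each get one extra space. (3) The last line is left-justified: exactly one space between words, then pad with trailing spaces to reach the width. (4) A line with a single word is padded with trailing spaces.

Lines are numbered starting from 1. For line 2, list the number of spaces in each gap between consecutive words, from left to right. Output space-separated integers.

Answer: 4

Derivation:
Line 1: ['white', 'a', 'white'] (min_width=13, slack=2)
Line 2: ['security', 'why'] (min_width=12, slack=3)
Line 3: ['desert', 'desert'] (min_width=13, slack=2)
Line 4: ['make', 'island'] (min_width=11, slack=4)
Line 5: ['brown', 'letter'] (min_width=12, slack=3)
Line 6: ['new', 'by'] (min_width=6, slack=9)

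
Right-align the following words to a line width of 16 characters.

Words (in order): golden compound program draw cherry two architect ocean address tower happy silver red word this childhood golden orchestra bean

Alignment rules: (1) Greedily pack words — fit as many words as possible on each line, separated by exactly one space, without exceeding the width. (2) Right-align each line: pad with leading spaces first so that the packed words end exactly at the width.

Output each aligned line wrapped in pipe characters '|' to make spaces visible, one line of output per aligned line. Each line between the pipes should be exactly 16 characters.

Answer: | golden compound|
|    program draw|
|      cherry two|
| architect ocean|
|   address tower|
|happy silver red|
|       word this|
|childhood golden|
|  orchestra bean|

Derivation:
Line 1: ['golden', 'compound'] (min_width=15, slack=1)
Line 2: ['program', 'draw'] (min_width=12, slack=4)
Line 3: ['cherry', 'two'] (min_width=10, slack=6)
Line 4: ['architect', 'ocean'] (min_width=15, slack=1)
Line 5: ['address', 'tower'] (min_width=13, slack=3)
Line 6: ['happy', 'silver', 'red'] (min_width=16, slack=0)
Line 7: ['word', 'this'] (min_width=9, slack=7)
Line 8: ['childhood', 'golden'] (min_width=16, slack=0)
Line 9: ['orchestra', 'bean'] (min_width=14, slack=2)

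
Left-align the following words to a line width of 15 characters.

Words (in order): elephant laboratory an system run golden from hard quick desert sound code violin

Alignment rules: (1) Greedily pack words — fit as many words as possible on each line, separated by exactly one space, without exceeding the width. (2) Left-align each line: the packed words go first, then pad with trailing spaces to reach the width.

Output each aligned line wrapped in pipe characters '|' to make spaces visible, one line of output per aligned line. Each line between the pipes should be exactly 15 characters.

Answer: |elephant       |
|laboratory an  |
|system run     |
|golden from    |
|hard quick     |
|desert sound   |
|code violin    |

Derivation:
Line 1: ['elephant'] (min_width=8, slack=7)
Line 2: ['laboratory', 'an'] (min_width=13, slack=2)
Line 3: ['system', 'run'] (min_width=10, slack=5)
Line 4: ['golden', 'from'] (min_width=11, slack=4)
Line 5: ['hard', 'quick'] (min_width=10, slack=5)
Line 6: ['desert', 'sound'] (min_width=12, slack=3)
Line 7: ['code', 'violin'] (min_width=11, slack=4)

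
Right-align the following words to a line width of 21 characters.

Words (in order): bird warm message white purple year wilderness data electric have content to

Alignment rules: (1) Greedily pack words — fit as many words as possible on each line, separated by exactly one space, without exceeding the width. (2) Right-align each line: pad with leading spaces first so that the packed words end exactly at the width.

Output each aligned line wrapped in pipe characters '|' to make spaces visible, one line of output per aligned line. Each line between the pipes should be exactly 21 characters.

Line 1: ['bird', 'warm', 'message'] (min_width=17, slack=4)
Line 2: ['white', 'purple', 'year'] (min_width=17, slack=4)
Line 3: ['wilderness', 'data'] (min_width=15, slack=6)
Line 4: ['electric', 'have', 'content'] (min_width=21, slack=0)
Line 5: ['to'] (min_width=2, slack=19)

Answer: |    bird warm message|
|    white purple year|
|      wilderness data|
|electric have content|
|                   to|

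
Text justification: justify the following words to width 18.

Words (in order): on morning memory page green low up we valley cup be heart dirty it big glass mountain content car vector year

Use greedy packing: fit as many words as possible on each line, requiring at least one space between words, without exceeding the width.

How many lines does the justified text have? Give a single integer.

Answer: 7

Derivation:
Line 1: ['on', 'morning', 'memory'] (min_width=17, slack=1)
Line 2: ['page', 'green', 'low', 'up'] (min_width=17, slack=1)
Line 3: ['we', 'valley', 'cup', 'be'] (min_width=16, slack=2)
Line 4: ['heart', 'dirty', 'it', 'big'] (min_width=18, slack=0)
Line 5: ['glass', 'mountain'] (min_width=14, slack=4)
Line 6: ['content', 'car', 'vector'] (min_width=18, slack=0)
Line 7: ['year'] (min_width=4, slack=14)
Total lines: 7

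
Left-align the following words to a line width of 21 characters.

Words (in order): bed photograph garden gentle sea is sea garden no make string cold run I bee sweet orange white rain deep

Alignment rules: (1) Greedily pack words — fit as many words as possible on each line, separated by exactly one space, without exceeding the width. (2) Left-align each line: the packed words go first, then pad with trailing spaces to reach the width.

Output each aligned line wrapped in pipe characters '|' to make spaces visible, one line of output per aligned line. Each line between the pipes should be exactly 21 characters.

Line 1: ['bed', 'photograph', 'garden'] (min_width=21, slack=0)
Line 2: ['gentle', 'sea', 'is', 'sea'] (min_width=17, slack=4)
Line 3: ['garden', 'no', 'make', 'string'] (min_width=21, slack=0)
Line 4: ['cold', 'run', 'I', 'bee', 'sweet'] (min_width=20, slack=1)
Line 5: ['orange', 'white', 'rain'] (min_width=17, slack=4)
Line 6: ['deep'] (min_width=4, slack=17)

Answer: |bed photograph garden|
|gentle sea is sea    |
|garden no make string|
|cold run I bee sweet |
|orange white rain    |
|deep                 |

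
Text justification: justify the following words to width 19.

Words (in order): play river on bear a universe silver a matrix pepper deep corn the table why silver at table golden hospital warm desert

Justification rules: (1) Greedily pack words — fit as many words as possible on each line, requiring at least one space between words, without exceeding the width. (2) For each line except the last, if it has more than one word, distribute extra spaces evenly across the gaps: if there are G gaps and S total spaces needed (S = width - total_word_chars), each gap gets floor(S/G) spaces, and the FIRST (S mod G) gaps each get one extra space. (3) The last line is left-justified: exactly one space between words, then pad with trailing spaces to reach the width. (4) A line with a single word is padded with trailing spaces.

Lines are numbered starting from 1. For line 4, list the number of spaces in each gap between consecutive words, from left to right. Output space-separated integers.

Line 1: ['play', 'river', 'on', 'bear'] (min_width=18, slack=1)
Line 2: ['a', 'universe', 'silver', 'a'] (min_width=19, slack=0)
Line 3: ['matrix', 'pepper', 'deep'] (min_width=18, slack=1)
Line 4: ['corn', 'the', 'table', 'why'] (min_width=18, slack=1)
Line 5: ['silver', 'at', 'table'] (min_width=15, slack=4)
Line 6: ['golden', 'hospital'] (min_width=15, slack=4)
Line 7: ['warm', 'desert'] (min_width=11, slack=8)

Answer: 2 1 1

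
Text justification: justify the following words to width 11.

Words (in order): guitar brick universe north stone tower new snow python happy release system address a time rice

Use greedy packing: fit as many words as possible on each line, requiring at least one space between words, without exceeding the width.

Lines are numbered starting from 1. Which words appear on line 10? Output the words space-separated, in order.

Answer: address a

Derivation:
Line 1: ['guitar'] (min_width=6, slack=5)
Line 2: ['brick'] (min_width=5, slack=6)
Line 3: ['universe'] (min_width=8, slack=3)
Line 4: ['north', 'stone'] (min_width=11, slack=0)
Line 5: ['tower', 'new'] (min_width=9, slack=2)
Line 6: ['snow', 'python'] (min_width=11, slack=0)
Line 7: ['happy'] (min_width=5, slack=6)
Line 8: ['release'] (min_width=7, slack=4)
Line 9: ['system'] (min_width=6, slack=5)
Line 10: ['address', 'a'] (min_width=9, slack=2)
Line 11: ['time', 'rice'] (min_width=9, slack=2)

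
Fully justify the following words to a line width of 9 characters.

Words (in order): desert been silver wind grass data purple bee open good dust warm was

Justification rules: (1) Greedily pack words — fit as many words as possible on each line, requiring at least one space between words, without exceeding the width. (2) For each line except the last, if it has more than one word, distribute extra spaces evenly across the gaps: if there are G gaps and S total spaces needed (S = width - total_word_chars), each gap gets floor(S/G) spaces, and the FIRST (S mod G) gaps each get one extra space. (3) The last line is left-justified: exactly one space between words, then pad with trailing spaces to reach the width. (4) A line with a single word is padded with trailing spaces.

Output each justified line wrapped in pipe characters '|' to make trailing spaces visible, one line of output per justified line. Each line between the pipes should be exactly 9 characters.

Answer: |desert   |
|been     |
|silver   |
|wind     |
|grass    |
|data     |
|purple   |
|bee  open|
|good dust|
|warm was |

Derivation:
Line 1: ['desert'] (min_width=6, slack=3)
Line 2: ['been'] (min_width=4, slack=5)
Line 3: ['silver'] (min_width=6, slack=3)
Line 4: ['wind'] (min_width=4, slack=5)
Line 5: ['grass'] (min_width=5, slack=4)
Line 6: ['data'] (min_width=4, slack=5)
Line 7: ['purple'] (min_width=6, slack=3)
Line 8: ['bee', 'open'] (min_width=8, slack=1)
Line 9: ['good', 'dust'] (min_width=9, slack=0)
Line 10: ['warm', 'was'] (min_width=8, slack=1)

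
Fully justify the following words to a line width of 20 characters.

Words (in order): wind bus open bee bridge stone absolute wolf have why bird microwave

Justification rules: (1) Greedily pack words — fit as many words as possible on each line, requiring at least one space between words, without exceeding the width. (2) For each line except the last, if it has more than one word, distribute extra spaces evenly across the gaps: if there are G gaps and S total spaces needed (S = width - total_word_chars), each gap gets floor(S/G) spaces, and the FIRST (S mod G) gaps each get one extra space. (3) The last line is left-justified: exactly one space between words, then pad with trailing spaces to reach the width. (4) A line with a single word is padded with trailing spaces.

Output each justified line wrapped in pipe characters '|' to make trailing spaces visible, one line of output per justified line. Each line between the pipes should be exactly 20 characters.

Answer: |wind  bus  open  bee|
|bridge         stone|
|absolute  wolf  have|
|why bird microwave  |

Derivation:
Line 1: ['wind', 'bus', 'open', 'bee'] (min_width=17, slack=3)
Line 2: ['bridge', 'stone'] (min_width=12, slack=8)
Line 3: ['absolute', 'wolf', 'have'] (min_width=18, slack=2)
Line 4: ['why', 'bird', 'microwave'] (min_width=18, slack=2)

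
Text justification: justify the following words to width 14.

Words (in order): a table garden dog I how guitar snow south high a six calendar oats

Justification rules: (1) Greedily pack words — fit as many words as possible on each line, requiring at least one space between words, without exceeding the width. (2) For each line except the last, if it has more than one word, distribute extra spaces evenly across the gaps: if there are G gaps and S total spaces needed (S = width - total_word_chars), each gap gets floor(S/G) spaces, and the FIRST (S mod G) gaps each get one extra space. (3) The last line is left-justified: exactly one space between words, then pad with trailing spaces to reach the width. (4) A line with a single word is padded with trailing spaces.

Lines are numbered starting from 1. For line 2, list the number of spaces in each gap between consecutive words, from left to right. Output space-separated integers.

Answer: 4 3

Derivation:
Line 1: ['a', 'table', 'garden'] (min_width=14, slack=0)
Line 2: ['dog', 'I', 'how'] (min_width=9, slack=5)
Line 3: ['guitar', 'snow'] (min_width=11, slack=3)
Line 4: ['south', 'high', 'a'] (min_width=12, slack=2)
Line 5: ['six', 'calendar'] (min_width=12, slack=2)
Line 6: ['oats'] (min_width=4, slack=10)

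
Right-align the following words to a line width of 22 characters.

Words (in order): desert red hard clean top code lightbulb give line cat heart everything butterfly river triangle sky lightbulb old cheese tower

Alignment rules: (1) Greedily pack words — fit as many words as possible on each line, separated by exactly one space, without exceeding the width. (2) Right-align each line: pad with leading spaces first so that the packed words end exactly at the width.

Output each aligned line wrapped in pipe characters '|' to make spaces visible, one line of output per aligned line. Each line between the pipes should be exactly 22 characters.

Answer: | desert red hard clean|
|    top code lightbulb|
|   give line cat heart|
|  everything butterfly|
|    river triangle sky|
|  lightbulb old cheese|
|                 tower|

Derivation:
Line 1: ['desert', 'red', 'hard', 'clean'] (min_width=21, slack=1)
Line 2: ['top', 'code', 'lightbulb'] (min_width=18, slack=4)
Line 3: ['give', 'line', 'cat', 'heart'] (min_width=19, slack=3)
Line 4: ['everything', 'butterfly'] (min_width=20, slack=2)
Line 5: ['river', 'triangle', 'sky'] (min_width=18, slack=4)
Line 6: ['lightbulb', 'old', 'cheese'] (min_width=20, slack=2)
Line 7: ['tower'] (min_width=5, slack=17)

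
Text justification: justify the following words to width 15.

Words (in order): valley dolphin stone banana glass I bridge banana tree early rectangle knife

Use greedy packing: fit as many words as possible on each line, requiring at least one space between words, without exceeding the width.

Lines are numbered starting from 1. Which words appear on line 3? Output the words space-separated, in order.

Answer: glass I bridge

Derivation:
Line 1: ['valley', 'dolphin'] (min_width=14, slack=1)
Line 2: ['stone', 'banana'] (min_width=12, slack=3)
Line 3: ['glass', 'I', 'bridge'] (min_width=14, slack=1)
Line 4: ['banana', 'tree'] (min_width=11, slack=4)
Line 5: ['early', 'rectangle'] (min_width=15, slack=0)
Line 6: ['knife'] (min_width=5, slack=10)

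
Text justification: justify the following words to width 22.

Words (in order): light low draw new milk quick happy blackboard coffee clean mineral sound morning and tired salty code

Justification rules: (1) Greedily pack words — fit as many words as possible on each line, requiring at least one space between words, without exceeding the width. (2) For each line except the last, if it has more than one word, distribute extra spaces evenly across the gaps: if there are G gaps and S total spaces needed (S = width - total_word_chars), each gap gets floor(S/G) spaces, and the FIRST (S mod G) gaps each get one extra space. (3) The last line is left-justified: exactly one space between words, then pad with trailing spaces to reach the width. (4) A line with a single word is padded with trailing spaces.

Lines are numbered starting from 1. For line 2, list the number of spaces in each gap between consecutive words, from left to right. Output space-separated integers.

Answer: 4 4

Derivation:
Line 1: ['light', 'low', 'draw', 'new'] (min_width=18, slack=4)
Line 2: ['milk', 'quick', 'happy'] (min_width=16, slack=6)
Line 3: ['blackboard', 'coffee'] (min_width=17, slack=5)
Line 4: ['clean', 'mineral', 'sound'] (min_width=19, slack=3)
Line 5: ['morning', 'and', 'tired'] (min_width=17, slack=5)
Line 6: ['salty', 'code'] (min_width=10, slack=12)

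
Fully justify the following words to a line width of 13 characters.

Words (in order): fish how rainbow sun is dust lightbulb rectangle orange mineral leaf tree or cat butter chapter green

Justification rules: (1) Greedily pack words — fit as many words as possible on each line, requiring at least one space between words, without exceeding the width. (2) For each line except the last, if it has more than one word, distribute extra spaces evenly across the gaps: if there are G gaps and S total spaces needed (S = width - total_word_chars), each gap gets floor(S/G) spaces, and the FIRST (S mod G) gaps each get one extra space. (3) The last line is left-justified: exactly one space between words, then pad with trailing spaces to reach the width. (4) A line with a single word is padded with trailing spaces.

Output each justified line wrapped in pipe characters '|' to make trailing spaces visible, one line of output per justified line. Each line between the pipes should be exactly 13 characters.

Answer: |fish      how|
|rainbow   sun|
|is       dust|
|lightbulb    |
|rectangle    |
|orange       |
|mineral  leaf|
|tree  or  cat|
|butter       |
|chapter green|

Derivation:
Line 1: ['fish', 'how'] (min_width=8, slack=5)
Line 2: ['rainbow', 'sun'] (min_width=11, slack=2)
Line 3: ['is', 'dust'] (min_width=7, slack=6)
Line 4: ['lightbulb'] (min_width=9, slack=4)
Line 5: ['rectangle'] (min_width=9, slack=4)
Line 6: ['orange'] (min_width=6, slack=7)
Line 7: ['mineral', 'leaf'] (min_width=12, slack=1)
Line 8: ['tree', 'or', 'cat'] (min_width=11, slack=2)
Line 9: ['butter'] (min_width=6, slack=7)
Line 10: ['chapter', 'green'] (min_width=13, slack=0)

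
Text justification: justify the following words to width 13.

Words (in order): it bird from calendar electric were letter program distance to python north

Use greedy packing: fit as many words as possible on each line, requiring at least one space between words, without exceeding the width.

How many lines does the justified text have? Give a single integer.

Line 1: ['it', 'bird', 'from'] (min_width=12, slack=1)
Line 2: ['calendar'] (min_width=8, slack=5)
Line 3: ['electric', 'were'] (min_width=13, slack=0)
Line 4: ['letter'] (min_width=6, slack=7)
Line 5: ['program'] (min_width=7, slack=6)
Line 6: ['distance', 'to'] (min_width=11, slack=2)
Line 7: ['python', 'north'] (min_width=12, slack=1)
Total lines: 7

Answer: 7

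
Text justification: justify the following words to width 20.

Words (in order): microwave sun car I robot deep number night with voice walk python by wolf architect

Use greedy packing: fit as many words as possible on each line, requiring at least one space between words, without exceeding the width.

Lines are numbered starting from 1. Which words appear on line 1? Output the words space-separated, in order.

Line 1: ['microwave', 'sun', 'car', 'I'] (min_width=19, slack=1)
Line 2: ['robot', 'deep', 'number'] (min_width=17, slack=3)
Line 3: ['night', 'with', 'voice'] (min_width=16, slack=4)
Line 4: ['walk', 'python', 'by', 'wolf'] (min_width=19, slack=1)
Line 5: ['architect'] (min_width=9, slack=11)

Answer: microwave sun car I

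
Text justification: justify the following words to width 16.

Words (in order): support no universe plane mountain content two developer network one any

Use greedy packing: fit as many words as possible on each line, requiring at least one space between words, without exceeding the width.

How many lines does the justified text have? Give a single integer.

Answer: 5

Derivation:
Line 1: ['support', 'no'] (min_width=10, slack=6)
Line 2: ['universe', 'plane'] (min_width=14, slack=2)
Line 3: ['mountain', 'content'] (min_width=16, slack=0)
Line 4: ['two', 'developer'] (min_width=13, slack=3)
Line 5: ['network', 'one', 'any'] (min_width=15, slack=1)
Total lines: 5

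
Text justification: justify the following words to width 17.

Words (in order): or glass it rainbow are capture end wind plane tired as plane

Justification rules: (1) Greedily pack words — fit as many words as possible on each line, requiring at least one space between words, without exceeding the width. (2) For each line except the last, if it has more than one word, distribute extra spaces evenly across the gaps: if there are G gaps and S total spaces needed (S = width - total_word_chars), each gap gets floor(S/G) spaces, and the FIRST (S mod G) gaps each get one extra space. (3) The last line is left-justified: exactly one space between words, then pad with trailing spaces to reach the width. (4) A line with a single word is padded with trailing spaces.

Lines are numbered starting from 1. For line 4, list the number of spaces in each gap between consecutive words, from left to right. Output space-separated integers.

Answer: 3 2

Derivation:
Line 1: ['or', 'glass', 'it'] (min_width=11, slack=6)
Line 2: ['rainbow', 'are'] (min_width=11, slack=6)
Line 3: ['capture', 'end', 'wind'] (min_width=16, slack=1)
Line 4: ['plane', 'tired', 'as'] (min_width=14, slack=3)
Line 5: ['plane'] (min_width=5, slack=12)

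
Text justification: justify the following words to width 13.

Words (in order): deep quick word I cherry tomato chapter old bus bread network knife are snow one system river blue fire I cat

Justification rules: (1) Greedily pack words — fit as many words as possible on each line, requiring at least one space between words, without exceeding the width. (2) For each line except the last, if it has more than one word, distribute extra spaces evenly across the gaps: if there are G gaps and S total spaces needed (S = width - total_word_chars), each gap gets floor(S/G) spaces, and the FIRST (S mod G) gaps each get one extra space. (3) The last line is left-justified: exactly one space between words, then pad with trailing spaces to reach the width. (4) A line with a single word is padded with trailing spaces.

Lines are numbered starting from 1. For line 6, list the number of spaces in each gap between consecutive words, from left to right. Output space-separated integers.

Answer: 1

Derivation:
Line 1: ['deep', 'quick'] (min_width=10, slack=3)
Line 2: ['word', 'I', 'cherry'] (min_width=13, slack=0)
Line 3: ['tomato'] (min_width=6, slack=7)
Line 4: ['chapter', 'old'] (min_width=11, slack=2)
Line 5: ['bus', 'bread'] (min_width=9, slack=4)
Line 6: ['network', 'knife'] (min_width=13, slack=0)
Line 7: ['are', 'snow', 'one'] (min_width=12, slack=1)
Line 8: ['system', 'river'] (min_width=12, slack=1)
Line 9: ['blue', 'fire', 'I'] (min_width=11, slack=2)
Line 10: ['cat'] (min_width=3, slack=10)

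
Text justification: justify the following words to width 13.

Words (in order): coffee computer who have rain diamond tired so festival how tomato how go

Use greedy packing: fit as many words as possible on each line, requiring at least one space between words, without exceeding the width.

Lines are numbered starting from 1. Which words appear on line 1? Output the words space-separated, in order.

Line 1: ['coffee'] (min_width=6, slack=7)
Line 2: ['computer', 'who'] (min_width=12, slack=1)
Line 3: ['have', 'rain'] (min_width=9, slack=4)
Line 4: ['diamond', 'tired'] (min_width=13, slack=0)
Line 5: ['so', 'festival'] (min_width=11, slack=2)
Line 6: ['how', 'tomato'] (min_width=10, slack=3)
Line 7: ['how', 'go'] (min_width=6, slack=7)

Answer: coffee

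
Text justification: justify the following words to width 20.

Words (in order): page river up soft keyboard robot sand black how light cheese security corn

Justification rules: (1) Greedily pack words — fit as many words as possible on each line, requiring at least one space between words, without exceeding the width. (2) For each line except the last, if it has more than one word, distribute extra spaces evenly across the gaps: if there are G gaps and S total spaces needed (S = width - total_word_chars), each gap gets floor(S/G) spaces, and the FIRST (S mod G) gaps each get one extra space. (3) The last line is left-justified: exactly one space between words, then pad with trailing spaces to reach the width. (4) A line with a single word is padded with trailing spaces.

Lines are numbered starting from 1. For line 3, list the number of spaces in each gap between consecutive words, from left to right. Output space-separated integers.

Line 1: ['page', 'river', 'up', 'soft'] (min_width=18, slack=2)
Line 2: ['keyboard', 'robot', 'sand'] (min_width=19, slack=1)
Line 3: ['black', 'how', 'light'] (min_width=15, slack=5)
Line 4: ['cheese', 'security', 'corn'] (min_width=20, slack=0)

Answer: 4 3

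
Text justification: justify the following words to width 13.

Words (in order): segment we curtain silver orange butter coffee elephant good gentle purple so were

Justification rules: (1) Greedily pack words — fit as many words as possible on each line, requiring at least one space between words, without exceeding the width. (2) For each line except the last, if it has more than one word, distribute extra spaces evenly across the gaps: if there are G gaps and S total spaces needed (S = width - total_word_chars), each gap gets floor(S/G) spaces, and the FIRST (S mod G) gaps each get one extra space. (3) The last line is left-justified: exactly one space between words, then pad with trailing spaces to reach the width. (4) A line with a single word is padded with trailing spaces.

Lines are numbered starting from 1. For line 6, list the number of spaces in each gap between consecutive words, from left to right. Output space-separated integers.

Line 1: ['segment', 'we'] (min_width=10, slack=3)
Line 2: ['curtain'] (min_width=7, slack=6)
Line 3: ['silver', 'orange'] (min_width=13, slack=0)
Line 4: ['butter', 'coffee'] (min_width=13, slack=0)
Line 5: ['elephant', 'good'] (min_width=13, slack=0)
Line 6: ['gentle', 'purple'] (min_width=13, slack=0)
Line 7: ['so', 'were'] (min_width=7, slack=6)

Answer: 1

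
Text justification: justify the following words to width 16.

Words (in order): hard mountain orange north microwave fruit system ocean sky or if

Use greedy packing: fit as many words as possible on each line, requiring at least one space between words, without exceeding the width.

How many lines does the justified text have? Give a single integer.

Line 1: ['hard', 'mountain'] (min_width=13, slack=3)
Line 2: ['orange', 'north'] (min_width=12, slack=4)
Line 3: ['microwave', 'fruit'] (min_width=15, slack=1)
Line 4: ['system', 'ocean', 'sky'] (min_width=16, slack=0)
Line 5: ['or', 'if'] (min_width=5, slack=11)
Total lines: 5

Answer: 5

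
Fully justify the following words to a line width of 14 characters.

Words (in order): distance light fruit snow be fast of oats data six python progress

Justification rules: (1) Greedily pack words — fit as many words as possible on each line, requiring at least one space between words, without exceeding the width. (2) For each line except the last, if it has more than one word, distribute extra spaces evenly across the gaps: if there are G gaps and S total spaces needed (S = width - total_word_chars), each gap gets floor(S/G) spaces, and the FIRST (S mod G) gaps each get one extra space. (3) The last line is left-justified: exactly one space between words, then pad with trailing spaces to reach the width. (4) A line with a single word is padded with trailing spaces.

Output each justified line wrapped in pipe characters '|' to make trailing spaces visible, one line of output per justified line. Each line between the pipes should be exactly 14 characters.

Answer: |distance light|
|fruit  snow be|
|fast  of  oats|
|data       six|
|python        |
|progress      |

Derivation:
Line 1: ['distance', 'light'] (min_width=14, slack=0)
Line 2: ['fruit', 'snow', 'be'] (min_width=13, slack=1)
Line 3: ['fast', 'of', 'oats'] (min_width=12, slack=2)
Line 4: ['data', 'six'] (min_width=8, slack=6)
Line 5: ['python'] (min_width=6, slack=8)
Line 6: ['progress'] (min_width=8, slack=6)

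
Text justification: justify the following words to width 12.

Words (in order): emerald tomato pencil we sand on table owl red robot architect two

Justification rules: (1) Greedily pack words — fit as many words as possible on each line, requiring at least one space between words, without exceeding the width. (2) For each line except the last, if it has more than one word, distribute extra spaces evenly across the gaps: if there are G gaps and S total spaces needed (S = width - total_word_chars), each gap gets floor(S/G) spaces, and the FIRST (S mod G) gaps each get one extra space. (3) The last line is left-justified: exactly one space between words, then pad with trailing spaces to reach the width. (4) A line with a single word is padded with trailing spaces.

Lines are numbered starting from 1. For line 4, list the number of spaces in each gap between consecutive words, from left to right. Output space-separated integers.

Answer: 6

Derivation:
Line 1: ['emerald'] (min_width=7, slack=5)
Line 2: ['tomato'] (min_width=6, slack=6)
Line 3: ['pencil', 'we'] (min_width=9, slack=3)
Line 4: ['sand', 'on'] (min_width=7, slack=5)
Line 5: ['table', 'owl'] (min_width=9, slack=3)
Line 6: ['red', 'robot'] (min_width=9, slack=3)
Line 7: ['architect'] (min_width=9, slack=3)
Line 8: ['two'] (min_width=3, slack=9)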